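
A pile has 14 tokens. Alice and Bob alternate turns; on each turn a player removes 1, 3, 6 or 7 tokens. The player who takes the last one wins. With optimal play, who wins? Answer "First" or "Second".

Second

Positions where the player to move wins (W) vs loses (L):
i:   0  1  2  3  4  5  6  7  8  9 10 11 12 13 14
     L  W  L  W  L  W  W  W  W  W  W  W  L  W  L
Position 14 is L, so the second player wins.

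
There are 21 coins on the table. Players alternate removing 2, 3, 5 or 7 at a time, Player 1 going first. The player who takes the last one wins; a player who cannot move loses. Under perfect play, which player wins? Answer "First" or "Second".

First

i:   0  1  2  3  4  5  6  7  8  9 10 11 12 13 14 15 16 17 18 19 20 21
     L  L  W  W  W  W  W  W  W  L  L  W  W  W  W  W  W  W  L  L  W  W
Position 21 is W, so the first player wins.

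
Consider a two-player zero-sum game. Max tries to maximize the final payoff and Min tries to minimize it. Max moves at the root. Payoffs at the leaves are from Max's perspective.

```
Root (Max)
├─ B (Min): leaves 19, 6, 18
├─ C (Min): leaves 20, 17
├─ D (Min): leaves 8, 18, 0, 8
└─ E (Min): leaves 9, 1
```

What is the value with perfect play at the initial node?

17

B (Min): min(19, 6, 18) = 6
C (Min): min(20, 17) = 17
D (Min): min(8, 18, 0, 8) = 0
E (Min): min(9, 1) = 1
Root (Max): max(6, 17, 0, 1) = 17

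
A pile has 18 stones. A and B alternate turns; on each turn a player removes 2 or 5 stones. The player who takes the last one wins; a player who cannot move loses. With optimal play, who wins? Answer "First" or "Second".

Second

i:   0  1  2  3  4  5  6  7  8  9 10 11 12 13 14 15 16 17 18
     L  L  W  W  L  W  W  L  L  W  W  L  W  W  L  L  W  W  L
Position 18 is L, so the second player wins.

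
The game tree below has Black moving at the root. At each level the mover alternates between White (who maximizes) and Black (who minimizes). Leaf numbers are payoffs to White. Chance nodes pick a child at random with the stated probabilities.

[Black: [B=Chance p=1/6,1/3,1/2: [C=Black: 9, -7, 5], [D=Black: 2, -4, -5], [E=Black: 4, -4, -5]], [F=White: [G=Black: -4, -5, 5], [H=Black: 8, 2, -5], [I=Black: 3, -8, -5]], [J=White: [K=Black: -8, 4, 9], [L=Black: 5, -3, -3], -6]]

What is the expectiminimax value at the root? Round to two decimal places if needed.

-5.33

C (Black): min(9, -7, 5) = -7
D (Black): min(2, -4, -5) = -5
E (Black): min(4, -4, -5) = -5
B (Chance): 1/6·-7 + 1/3·-5 + 1/2·-5 = -5.33
G (Black): min(-4, -5, 5) = -5
H (Black): min(8, 2, -5) = -5
I (Black): min(3, -8, -5) = -8
F (White): max(-5, -5, -8) = -5
K (Black): min(-8, 4, 9) = -8
L (Black): min(5, -3, -3) = -3
J (White): max(-8, -3, -6) = -3
Root (Black): min(-5.33, -5, -3) = -5.33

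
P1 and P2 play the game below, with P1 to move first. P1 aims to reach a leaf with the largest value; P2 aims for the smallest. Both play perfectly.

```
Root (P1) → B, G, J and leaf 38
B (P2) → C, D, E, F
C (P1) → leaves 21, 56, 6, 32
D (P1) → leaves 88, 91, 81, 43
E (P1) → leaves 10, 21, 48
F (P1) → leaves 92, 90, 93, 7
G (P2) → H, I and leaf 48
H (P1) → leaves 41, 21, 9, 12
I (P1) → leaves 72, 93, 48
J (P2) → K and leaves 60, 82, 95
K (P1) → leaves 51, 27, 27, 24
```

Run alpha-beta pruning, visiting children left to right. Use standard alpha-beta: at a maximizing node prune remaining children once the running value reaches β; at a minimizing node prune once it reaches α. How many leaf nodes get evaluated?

21

C [α=-∞,β=+∞]: v=56
D [α=-∞,β=56]: v=88 after child 1 ≥ β → β-cutoff, skip 3
E [α=-∞,β=56]: v=48
F [α=-∞,β=48]: v=92 after child 1 ≥ β → β-cutoff, skip 3
B [α=-∞,β=+∞]: v=48
H [α=48,β=+∞]: v=41
G [α=48,β=+∞]: v=41 after child 1 ≤ α → α-cutoff, skip 2
K [α=48,β=+∞]: v=51
J [α=48,β=+∞]: v=51
Root [α=-∞,β=+∞]: v=51
Leaves evaluated: 21 of 31.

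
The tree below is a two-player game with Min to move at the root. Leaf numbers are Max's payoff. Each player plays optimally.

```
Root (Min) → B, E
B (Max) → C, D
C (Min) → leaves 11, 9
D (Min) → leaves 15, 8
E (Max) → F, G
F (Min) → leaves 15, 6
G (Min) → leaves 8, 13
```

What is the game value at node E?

F: min(15, 6) = 6
G: min(8, 13) = 8
E: max(6, 8) = 8

8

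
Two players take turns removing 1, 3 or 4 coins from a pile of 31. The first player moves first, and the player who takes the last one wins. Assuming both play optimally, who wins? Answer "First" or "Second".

Compute winning (W) and losing (L) positions by backward induction:
i:   0  1  2  3  4  5  6  7  8  9 10 11 12 13 14 15 16 17 18 19 20 21 22 23 24 25 26 27 28 29 30 31
     L  W  L  W  W  W  W  L  W  L  W  W  W  W  L  W  L  W  W  W  W  L  W  L  W  W  W  W  L  W  L  W
Position 31 is W, so the first player wins.

First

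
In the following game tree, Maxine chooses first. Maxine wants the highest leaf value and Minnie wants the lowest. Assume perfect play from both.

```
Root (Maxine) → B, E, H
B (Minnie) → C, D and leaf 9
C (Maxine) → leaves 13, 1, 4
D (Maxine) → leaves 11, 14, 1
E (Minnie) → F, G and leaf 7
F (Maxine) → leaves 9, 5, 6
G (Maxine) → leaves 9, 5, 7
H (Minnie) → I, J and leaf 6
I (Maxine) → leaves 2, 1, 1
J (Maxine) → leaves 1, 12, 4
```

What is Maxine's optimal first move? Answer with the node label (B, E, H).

B

C (Maxine): max(13, 1, 4) = 13
D (Maxine): max(11, 14, 1) = 14
B (Minnie): min(13, 14, 9) = 9
F (Maxine): max(9, 5, 6) = 9
G (Maxine): max(9, 5, 7) = 9
E (Minnie): min(9, 9, 7) = 7
I (Maxine): max(2, 1, 1) = 2
J (Maxine): max(1, 12, 4) = 12
H (Minnie): min(2, 12, 6) = 2
Root (Maxine): max(9, 7, 2) = 9
Maxine picks the child with the highest value: B (value 9).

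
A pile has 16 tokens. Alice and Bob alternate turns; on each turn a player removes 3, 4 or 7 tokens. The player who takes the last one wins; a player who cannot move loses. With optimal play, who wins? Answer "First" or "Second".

Positions where the player to move wins (W) vs loses (L):
i:   0  1  2  3  4  5  6  7  8  9 10 11 12 13 14 15 16
     L  L  L  W  W  W  W  W  W  W  L  L  L  W  W  W  W
Position 16 is W, so the first player wins.

First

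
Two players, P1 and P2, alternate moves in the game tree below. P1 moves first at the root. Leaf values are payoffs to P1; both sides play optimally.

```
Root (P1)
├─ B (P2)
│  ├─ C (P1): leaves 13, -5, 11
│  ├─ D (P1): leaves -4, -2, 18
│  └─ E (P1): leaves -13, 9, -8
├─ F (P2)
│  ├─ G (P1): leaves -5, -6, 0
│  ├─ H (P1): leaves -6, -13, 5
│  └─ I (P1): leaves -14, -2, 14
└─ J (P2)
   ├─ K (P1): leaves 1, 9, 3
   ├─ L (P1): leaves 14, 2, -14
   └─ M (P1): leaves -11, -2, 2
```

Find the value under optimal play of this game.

C (P1): max(13, -5, 11) = 13
D (P1): max(-4, -2, 18) = 18
E (P1): max(-13, 9, -8) = 9
B (P2): min(13, 18, 9) = 9
G (P1): max(-5, -6, 0) = 0
H (P1): max(-6, -13, 5) = 5
I (P1): max(-14, -2, 14) = 14
F (P2): min(0, 5, 14) = 0
K (P1): max(1, 9, 3) = 9
L (P1): max(14, 2, -14) = 14
M (P1): max(-11, -2, 2) = 2
J (P2): min(9, 14, 2) = 2
Root (P1): max(9, 0, 2) = 9

9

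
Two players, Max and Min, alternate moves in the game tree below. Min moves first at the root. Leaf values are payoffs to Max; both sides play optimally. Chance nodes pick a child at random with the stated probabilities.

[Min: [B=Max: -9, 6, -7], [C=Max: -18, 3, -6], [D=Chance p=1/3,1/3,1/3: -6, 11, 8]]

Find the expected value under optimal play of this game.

3

B (Max): max(-9, 6, -7) = 6
C (Max): max(-18, 3, -6) = 3
D (Chance): 1/3·-6 + 1/3·11 + 1/3·8 = 4.33
Root (Min): min(6, 3, 4.33) = 3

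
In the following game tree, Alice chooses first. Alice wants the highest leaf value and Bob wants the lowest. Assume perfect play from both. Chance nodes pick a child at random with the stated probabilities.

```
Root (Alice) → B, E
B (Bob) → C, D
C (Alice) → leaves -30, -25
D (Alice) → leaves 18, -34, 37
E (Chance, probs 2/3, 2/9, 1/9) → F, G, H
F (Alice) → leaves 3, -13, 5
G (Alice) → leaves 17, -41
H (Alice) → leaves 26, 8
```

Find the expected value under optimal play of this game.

10

C (Alice): max(-30, -25) = -25
D (Alice): max(18, -34, 37) = 37
B (Bob): min(-25, 37) = -25
F (Alice): max(3, -13, 5) = 5
G (Alice): max(17, -41) = 17
H (Alice): max(26, 8) = 26
E (Chance): 2/3·5 + 2/9·17 + 1/9·26 = 10
Root (Alice): max(-25, 10) = 10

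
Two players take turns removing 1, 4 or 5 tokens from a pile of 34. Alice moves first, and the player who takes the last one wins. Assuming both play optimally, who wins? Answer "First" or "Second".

Compute winning (W) and losing (L) positions by backward induction:
i:   0  1  2  3  4  5  6  7  8  9 10 11 12 13 14 15 16 17 18 19 20 21 22 23 24 25 26 27 28 29 30 31 32 33 34
     L  W  L  W  W  W  W  W  L  W  L  W  W  W  W  W  L  W  L  W  W  W  W  W  L  W  L  W  W  W  W  W  L  W  L
Position 34 is L, so the second player wins.

Second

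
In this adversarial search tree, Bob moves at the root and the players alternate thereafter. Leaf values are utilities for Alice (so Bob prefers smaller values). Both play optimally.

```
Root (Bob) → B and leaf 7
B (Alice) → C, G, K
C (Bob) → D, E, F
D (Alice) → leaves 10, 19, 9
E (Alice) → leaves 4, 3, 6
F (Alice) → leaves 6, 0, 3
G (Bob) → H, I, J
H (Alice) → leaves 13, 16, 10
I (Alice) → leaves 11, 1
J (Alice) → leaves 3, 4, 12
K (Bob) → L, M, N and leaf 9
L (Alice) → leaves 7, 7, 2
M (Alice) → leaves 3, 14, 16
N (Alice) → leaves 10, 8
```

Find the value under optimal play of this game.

7

D (Alice): max(10, 19, 9) = 19
E (Alice): max(4, 3, 6) = 6
F (Alice): max(6, 0, 3) = 6
C (Bob): min(19, 6, 6) = 6
H (Alice): max(13, 16, 10) = 16
I (Alice): max(11, 1) = 11
J (Alice): max(3, 4, 12) = 12
G (Bob): min(16, 11, 12) = 11
L (Alice): max(7, 7, 2) = 7
M (Alice): max(3, 14, 16) = 16
N (Alice): max(10, 8) = 10
K (Bob): min(7, 16, 10, 9) = 7
B (Alice): max(6, 11, 7) = 11
Root (Bob): min(11, 7) = 7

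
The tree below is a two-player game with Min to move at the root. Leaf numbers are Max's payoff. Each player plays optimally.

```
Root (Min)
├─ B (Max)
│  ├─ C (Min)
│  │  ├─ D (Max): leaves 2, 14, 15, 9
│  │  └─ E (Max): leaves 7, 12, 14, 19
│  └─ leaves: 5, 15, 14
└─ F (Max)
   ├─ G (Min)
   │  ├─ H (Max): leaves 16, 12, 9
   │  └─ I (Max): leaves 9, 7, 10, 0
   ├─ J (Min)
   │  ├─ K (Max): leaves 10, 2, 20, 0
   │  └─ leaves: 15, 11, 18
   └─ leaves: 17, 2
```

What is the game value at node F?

H: max(16, 12, 9) = 16
I: max(9, 7, 10, 0) = 10
G: min(16, 10) = 10
K: max(10, 2, 20, 0) = 20
J: min(20, 15, 11, 18) = 11
F: max(10, 11, 17, 2) = 17

17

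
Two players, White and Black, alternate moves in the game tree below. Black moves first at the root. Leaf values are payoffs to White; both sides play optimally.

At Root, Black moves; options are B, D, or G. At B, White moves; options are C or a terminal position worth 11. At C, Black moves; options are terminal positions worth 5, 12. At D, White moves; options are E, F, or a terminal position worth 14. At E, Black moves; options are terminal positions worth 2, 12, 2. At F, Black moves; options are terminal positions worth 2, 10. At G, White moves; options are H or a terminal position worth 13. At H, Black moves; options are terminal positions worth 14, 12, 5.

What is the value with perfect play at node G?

H: min(14, 12, 5) = 5
G: max(5, 13) = 13

13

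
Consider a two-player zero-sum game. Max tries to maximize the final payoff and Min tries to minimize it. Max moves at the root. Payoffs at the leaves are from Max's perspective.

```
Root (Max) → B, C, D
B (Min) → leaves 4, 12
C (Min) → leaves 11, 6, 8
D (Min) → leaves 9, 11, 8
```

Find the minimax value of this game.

8

B (Min): min(4, 12) = 4
C (Min): min(11, 6, 8) = 6
D (Min): min(9, 11, 8) = 8
Root (Max): max(4, 6, 8) = 8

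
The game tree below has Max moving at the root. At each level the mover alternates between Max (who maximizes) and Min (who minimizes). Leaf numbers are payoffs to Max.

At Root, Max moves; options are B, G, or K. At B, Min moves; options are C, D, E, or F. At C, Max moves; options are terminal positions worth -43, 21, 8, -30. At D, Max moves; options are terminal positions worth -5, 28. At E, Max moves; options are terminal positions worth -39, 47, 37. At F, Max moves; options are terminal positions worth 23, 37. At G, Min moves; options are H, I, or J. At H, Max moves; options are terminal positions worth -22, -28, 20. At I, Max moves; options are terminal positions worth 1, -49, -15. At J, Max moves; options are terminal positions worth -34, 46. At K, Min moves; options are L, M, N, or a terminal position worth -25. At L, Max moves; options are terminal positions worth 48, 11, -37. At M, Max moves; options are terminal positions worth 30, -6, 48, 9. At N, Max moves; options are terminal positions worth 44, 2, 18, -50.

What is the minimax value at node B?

21

C: max(-43, 21, 8, -30) = 21
D: max(-5, 28) = 28
E: max(-39, 47, 37) = 47
F: max(23, 37) = 37
B: min(21, 28, 47, 37) = 21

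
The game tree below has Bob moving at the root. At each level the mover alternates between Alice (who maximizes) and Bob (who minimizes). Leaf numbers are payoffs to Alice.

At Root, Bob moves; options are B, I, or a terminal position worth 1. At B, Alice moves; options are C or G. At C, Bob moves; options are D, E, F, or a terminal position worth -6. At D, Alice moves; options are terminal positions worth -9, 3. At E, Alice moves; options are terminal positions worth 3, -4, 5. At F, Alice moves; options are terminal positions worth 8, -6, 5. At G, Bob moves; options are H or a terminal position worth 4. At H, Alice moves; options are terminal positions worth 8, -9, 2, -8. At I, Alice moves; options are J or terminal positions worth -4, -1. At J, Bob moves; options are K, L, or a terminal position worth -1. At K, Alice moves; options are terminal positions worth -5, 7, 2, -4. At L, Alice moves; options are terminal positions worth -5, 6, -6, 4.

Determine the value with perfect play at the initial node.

D (Alice): max(-9, 3) = 3
E (Alice): max(3, -4, 5) = 5
F (Alice): max(8, -6, 5) = 8
C (Bob): min(3, 5, 8, -6) = -6
H (Alice): max(8, -9, 2, -8) = 8
G (Bob): min(8, 4) = 4
B (Alice): max(-6, 4) = 4
K (Alice): max(-5, 7, 2, -4) = 7
L (Alice): max(-5, 6, -6, 4) = 6
J (Bob): min(7, 6, -1) = -1
I (Alice): max(-1, -4, -1) = -1
Root (Bob): min(4, -1, 1) = -1

-1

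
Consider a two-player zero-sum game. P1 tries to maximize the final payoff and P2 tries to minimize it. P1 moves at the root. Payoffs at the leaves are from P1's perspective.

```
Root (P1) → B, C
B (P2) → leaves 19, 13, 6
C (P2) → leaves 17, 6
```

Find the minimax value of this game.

6

B (P2): min(19, 13, 6) = 6
C (P2): min(17, 6) = 6
Root (P1): max(6, 6) = 6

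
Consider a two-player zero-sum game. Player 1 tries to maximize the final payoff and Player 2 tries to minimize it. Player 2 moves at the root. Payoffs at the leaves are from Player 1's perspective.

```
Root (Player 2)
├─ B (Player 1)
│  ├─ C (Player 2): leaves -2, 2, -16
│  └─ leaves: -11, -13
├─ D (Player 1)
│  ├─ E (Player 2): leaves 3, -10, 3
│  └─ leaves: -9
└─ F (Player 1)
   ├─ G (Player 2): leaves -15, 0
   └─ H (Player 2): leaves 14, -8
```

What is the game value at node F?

G: min(-15, 0) = -15
H: min(14, -8) = -8
F: max(-15, -8) = -8

-8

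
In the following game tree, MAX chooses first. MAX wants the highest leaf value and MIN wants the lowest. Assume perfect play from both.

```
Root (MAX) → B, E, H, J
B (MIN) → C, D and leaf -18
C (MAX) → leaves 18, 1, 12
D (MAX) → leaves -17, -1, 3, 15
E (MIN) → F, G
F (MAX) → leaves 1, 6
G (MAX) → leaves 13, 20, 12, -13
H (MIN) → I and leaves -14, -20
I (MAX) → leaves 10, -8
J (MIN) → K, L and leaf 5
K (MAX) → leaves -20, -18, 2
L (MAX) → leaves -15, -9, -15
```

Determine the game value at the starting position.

C (MAX): max(18, 1, 12) = 18
D (MAX): max(-17, -1, 3, 15) = 15
B (MIN): min(18, 15, -18) = -18
F (MAX): max(1, 6) = 6
G (MAX): max(13, 20, 12, -13) = 20
E (MIN): min(6, 20) = 6
I (MAX): max(10, -8) = 10
H (MIN): min(10, -14, -20) = -20
K (MAX): max(-20, -18, 2) = 2
L (MAX): max(-15, -9, -15) = -9
J (MIN): min(2, -9, 5) = -9
Root (MAX): max(-18, 6, -20, -9) = 6

6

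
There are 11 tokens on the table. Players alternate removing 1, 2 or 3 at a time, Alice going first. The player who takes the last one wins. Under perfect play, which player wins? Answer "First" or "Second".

First

i:   0  1  2  3  4  5  6  7  8  9 10 11
     L  W  W  W  L  W  W  W  L  W  W  W
Position 11 is W, so the first player wins.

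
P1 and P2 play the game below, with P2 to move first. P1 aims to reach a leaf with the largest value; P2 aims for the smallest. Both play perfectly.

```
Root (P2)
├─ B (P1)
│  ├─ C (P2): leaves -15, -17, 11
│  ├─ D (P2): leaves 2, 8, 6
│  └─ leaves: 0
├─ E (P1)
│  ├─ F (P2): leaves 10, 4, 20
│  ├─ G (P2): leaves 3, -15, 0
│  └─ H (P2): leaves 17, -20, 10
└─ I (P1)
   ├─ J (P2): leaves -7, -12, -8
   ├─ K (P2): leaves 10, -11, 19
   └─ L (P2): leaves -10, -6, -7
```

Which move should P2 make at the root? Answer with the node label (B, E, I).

I

C (P2): min(-15, -17, 11) = -17
D (P2): min(2, 8, 6) = 2
B (P1): max(-17, 2, 0) = 2
F (P2): min(10, 4, 20) = 4
G (P2): min(3, -15, 0) = -15
H (P2): min(17, -20, 10) = -20
E (P1): max(4, -15, -20) = 4
J (P2): min(-7, -12, -8) = -12
K (P2): min(10, -11, 19) = -11
L (P2): min(-10, -6, -7) = -10
I (P1): max(-12, -11, -10) = -10
Root (P2): min(2, 4, -10) = -10
P2 picks the child with the lowest value: I (value -10).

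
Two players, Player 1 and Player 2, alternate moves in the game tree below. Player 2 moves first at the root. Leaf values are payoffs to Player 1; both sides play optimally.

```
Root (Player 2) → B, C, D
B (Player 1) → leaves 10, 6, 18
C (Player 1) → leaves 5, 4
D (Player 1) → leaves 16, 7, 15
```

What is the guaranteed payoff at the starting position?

B (Player 1): max(10, 6, 18) = 18
C (Player 1): max(5, 4) = 5
D (Player 1): max(16, 7, 15) = 16
Root (Player 2): min(18, 5, 16) = 5

5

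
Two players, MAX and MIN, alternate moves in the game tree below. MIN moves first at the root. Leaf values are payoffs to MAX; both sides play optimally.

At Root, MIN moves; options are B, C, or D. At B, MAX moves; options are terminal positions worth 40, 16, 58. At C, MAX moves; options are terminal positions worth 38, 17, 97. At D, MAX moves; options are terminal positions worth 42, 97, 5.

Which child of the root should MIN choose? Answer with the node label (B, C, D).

B

B (MAX): max(40, 16, 58) = 58
C (MAX): max(38, 17, 97) = 97
D (MAX): max(42, 97, 5) = 97
Root (MIN): min(58, 97, 97) = 58
MIN picks the child with the lowest value: B (value 58).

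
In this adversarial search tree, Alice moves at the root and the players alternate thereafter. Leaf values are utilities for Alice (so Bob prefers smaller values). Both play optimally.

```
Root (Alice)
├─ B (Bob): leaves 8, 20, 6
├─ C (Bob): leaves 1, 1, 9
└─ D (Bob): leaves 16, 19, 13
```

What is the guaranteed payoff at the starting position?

B (Bob): min(8, 20, 6) = 6
C (Bob): min(1, 1, 9) = 1
D (Bob): min(16, 19, 13) = 13
Root (Alice): max(6, 1, 13) = 13

13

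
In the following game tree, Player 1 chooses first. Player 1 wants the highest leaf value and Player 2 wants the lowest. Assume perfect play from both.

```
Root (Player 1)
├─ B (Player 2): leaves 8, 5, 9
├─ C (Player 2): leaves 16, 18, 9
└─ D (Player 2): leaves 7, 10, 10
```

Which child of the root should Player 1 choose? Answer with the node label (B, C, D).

B (Player 2): min(8, 5, 9) = 5
C (Player 2): min(16, 18, 9) = 9
D (Player 2): min(7, 10, 10) = 7
Root (Player 1): max(5, 9, 7) = 9
Player 1 picks the child with the highest value: C (value 9).

C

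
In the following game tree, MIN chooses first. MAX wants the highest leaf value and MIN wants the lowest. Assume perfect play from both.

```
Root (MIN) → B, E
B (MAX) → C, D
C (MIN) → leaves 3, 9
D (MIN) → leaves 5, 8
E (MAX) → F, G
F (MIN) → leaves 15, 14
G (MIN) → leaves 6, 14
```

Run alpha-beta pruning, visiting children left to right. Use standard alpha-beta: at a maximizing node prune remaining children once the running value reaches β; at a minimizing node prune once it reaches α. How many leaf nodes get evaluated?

6

C [α=-∞,β=+∞]: v=3
D [α=3,β=+∞]: v=5
B [α=-∞,β=+∞]: v=5
F [α=-∞,β=5]: v=14
E [α=-∞,β=5]: v=14 after child 1 ≥ β → β-cutoff, skip 1
Root [α=-∞,β=+∞]: v=5
Leaves evaluated: 6 of 8.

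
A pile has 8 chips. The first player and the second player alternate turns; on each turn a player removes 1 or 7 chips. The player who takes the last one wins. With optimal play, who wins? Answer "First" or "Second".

Positions where the player to move wins (W) vs loses (L):
i:   0  1  2  3  4  5  6  7  8
     L  W  L  W  L  W  L  W  L
Position 8 is L, so the second player wins.

Second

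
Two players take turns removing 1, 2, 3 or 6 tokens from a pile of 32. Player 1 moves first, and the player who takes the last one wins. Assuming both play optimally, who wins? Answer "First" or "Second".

Second

Mark each pile size as W (mover wins) or L (mover loses):
i:   0  1  2  3  4  5  6  7  8  9 10 11 12 13 14 15 16 17 18 19 20 21 22 23 24 25 26 27 28 29 30 31 32
     L  W  W  W  L  W  W  W  L  W  W  W  L  W  W  W  L  W  W  W  L  W  W  W  L  W  W  W  L  W  W  W  L
Position 32 is L, so the second player wins.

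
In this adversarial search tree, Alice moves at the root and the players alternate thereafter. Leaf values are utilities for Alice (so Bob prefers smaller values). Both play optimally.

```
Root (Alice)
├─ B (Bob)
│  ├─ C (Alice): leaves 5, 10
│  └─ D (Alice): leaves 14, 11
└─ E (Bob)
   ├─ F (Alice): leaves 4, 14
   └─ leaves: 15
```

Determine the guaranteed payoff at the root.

C (Alice): max(5, 10) = 10
D (Alice): max(14, 11) = 14
B (Bob): min(10, 14) = 10
F (Alice): max(4, 14) = 14
E (Bob): min(14, 15) = 14
Root (Alice): max(10, 14) = 14

14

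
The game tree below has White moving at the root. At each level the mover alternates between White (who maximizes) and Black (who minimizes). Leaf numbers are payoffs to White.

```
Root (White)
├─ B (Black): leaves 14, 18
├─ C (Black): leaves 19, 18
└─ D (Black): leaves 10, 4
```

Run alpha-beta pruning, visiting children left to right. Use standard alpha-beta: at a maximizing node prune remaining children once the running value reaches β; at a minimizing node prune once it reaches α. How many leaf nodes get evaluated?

5

B [α=-∞,β=+∞]: v=14
C [α=14,β=+∞]: v=18
D [α=18,β=+∞]: v=10 after child 1 ≤ α → α-cutoff, skip 1
Root [α=-∞,β=+∞]: v=18
Leaves evaluated: 5 of 6.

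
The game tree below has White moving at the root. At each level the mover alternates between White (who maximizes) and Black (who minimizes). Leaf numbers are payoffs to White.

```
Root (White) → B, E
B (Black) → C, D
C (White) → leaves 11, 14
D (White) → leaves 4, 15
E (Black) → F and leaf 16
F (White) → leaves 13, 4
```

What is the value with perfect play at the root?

C (White): max(11, 14) = 14
D (White): max(4, 15) = 15
B (Black): min(14, 15) = 14
F (White): max(13, 4) = 13
E (Black): min(13, 16) = 13
Root (White): max(14, 13) = 14

14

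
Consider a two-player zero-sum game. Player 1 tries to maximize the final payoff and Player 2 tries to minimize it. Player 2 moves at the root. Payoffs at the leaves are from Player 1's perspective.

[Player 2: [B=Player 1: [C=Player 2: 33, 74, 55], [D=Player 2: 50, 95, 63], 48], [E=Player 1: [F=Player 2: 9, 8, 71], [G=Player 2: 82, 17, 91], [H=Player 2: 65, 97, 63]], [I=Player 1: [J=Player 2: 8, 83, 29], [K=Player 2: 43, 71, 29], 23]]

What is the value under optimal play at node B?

C: min(33, 74, 55) = 33
D: min(50, 95, 63) = 50
B: max(33, 50, 48) = 50

50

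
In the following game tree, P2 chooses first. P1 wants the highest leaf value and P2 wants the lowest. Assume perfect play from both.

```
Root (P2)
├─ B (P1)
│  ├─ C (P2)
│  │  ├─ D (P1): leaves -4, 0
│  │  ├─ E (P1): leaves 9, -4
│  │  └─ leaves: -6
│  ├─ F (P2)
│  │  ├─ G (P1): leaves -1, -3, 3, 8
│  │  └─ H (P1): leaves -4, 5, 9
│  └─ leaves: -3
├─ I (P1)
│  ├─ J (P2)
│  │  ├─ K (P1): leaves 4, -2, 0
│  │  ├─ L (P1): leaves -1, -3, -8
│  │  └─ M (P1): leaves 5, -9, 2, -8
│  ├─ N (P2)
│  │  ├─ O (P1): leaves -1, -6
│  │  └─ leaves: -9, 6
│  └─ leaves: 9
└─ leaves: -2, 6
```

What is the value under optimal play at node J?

K: max(4, -2, 0) = 4
L: max(-1, -3, -8) = -1
M: max(5, -9, 2, -8) = 5
J: min(4, -1, 5) = -1

-1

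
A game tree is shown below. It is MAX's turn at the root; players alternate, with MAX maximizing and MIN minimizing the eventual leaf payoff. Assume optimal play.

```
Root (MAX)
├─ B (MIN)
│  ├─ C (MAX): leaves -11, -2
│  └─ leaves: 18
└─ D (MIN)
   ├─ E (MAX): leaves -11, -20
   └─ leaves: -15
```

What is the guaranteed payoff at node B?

-2

C: max(-11, -2) = -2
B: min(-2, 18) = -2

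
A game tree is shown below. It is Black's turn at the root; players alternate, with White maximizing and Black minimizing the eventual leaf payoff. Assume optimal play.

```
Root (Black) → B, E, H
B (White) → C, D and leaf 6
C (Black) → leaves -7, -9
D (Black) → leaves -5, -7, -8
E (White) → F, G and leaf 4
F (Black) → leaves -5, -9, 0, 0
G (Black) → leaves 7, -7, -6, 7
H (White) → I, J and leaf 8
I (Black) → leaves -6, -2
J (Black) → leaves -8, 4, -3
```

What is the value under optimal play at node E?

F: min(-5, -9, 0, 0) = -9
G: min(7, -7, -6, 7) = -7
E: max(-9, -7, 4) = 4

4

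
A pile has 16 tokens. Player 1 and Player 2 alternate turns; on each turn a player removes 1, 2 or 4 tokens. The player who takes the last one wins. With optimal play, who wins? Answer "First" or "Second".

First

Positions where the player to move wins (W) vs loses (L):
i:   0  1  2  3  4  5  6  7  8  9 10 11 12 13 14 15 16
     L  W  W  L  W  W  L  W  W  L  W  W  L  W  W  L  W
Position 16 is W, so the first player wins.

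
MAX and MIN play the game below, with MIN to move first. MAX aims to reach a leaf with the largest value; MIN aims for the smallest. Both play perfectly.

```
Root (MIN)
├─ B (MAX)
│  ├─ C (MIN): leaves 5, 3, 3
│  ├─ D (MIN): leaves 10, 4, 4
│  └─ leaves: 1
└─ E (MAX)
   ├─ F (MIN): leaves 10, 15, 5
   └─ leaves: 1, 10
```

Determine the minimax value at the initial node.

4

C (MIN): min(5, 3, 3) = 3
D (MIN): min(10, 4, 4) = 4
B (MAX): max(3, 4, 1) = 4
F (MIN): min(10, 15, 5) = 5
E (MAX): max(5, 1, 10) = 10
Root (MIN): min(4, 10) = 4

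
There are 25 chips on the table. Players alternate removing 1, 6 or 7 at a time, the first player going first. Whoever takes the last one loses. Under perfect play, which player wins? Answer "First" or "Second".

i:   0  1  2  3  4  5  6  7  8  9 10 11 12 13 14 15 16 17 18 19 20 21 22 23 24 25
     W  L  W  L  W  L  W  W  W  W  W  W  W  L  W  L  W  L  W  W  W  W  W  W  W  L
Position 25 is L, so the second player wins.

Second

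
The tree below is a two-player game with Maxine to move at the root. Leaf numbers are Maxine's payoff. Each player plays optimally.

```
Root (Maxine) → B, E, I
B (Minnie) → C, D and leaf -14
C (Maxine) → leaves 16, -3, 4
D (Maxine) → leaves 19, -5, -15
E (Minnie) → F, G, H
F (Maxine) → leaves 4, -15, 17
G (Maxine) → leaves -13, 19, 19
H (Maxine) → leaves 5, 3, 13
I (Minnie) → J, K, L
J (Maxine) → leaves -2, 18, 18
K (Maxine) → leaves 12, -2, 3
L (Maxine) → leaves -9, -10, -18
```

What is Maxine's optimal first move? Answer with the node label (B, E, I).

E

C (Maxine): max(16, -3, 4) = 16
D (Maxine): max(19, -5, -15) = 19
B (Minnie): min(16, 19, -14) = -14
F (Maxine): max(4, -15, 17) = 17
G (Maxine): max(-13, 19, 19) = 19
H (Maxine): max(5, 3, 13) = 13
E (Minnie): min(17, 19, 13) = 13
J (Maxine): max(-2, 18, 18) = 18
K (Maxine): max(12, -2, 3) = 12
L (Maxine): max(-9, -10, -18) = -9
I (Minnie): min(18, 12, -9) = -9
Root (Maxine): max(-14, 13, -9) = 13
Maxine picks the child with the highest value: E (value 13).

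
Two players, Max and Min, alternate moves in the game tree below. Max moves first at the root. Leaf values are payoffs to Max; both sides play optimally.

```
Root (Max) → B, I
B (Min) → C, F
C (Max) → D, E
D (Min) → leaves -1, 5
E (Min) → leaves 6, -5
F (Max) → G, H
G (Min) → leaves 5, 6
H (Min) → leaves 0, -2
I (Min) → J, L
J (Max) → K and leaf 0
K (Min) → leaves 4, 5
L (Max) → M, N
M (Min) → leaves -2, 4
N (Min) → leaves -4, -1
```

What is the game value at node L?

M: min(-2, 4) = -2
N: min(-4, -1) = -4
L: max(-2, -4) = -2

-2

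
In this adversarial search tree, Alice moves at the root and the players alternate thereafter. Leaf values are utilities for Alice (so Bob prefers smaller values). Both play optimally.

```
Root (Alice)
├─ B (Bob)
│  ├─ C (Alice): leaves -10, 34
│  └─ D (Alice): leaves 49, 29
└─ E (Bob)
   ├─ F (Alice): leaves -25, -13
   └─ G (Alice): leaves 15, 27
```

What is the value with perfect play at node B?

34

C: max(-10, 34) = 34
D: max(49, 29) = 49
B: min(34, 49) = 34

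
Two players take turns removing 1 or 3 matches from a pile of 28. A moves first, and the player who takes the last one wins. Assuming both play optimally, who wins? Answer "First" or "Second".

Positions where the player to move wins (W) vs loses (L):
i:   0  1  2  3  4  5  6  7  8  9 10 11 12 13 14 15 16 17 18 19 20 21 22 23 24 25 26 27 28
     L  W  L  W  L  W  L  W  L  W  L  W  L  W  L  W  L  W  L  W  L  W  L  W  L  W  L  W  L
Position 28 is L, so the second player wins.

Second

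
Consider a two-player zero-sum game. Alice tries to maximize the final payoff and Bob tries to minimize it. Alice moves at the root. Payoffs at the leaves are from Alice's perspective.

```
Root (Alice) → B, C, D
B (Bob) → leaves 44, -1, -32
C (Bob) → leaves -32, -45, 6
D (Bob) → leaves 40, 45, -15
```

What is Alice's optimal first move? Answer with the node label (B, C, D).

D

B (Bob): min(44, -1, -32) = -32
C (Bob): min(-32, -45, 6) = -45
D (Bob): min(40, 45, -15) = -15
Root (Alice): max(-32, -45, -15) = -15
Alice picks the child with the highest value: D (value -15).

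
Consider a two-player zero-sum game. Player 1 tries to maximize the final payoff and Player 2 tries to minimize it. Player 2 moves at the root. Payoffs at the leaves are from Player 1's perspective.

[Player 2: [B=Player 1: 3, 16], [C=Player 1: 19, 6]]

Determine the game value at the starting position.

16

B (Player 1): max(3, 16) = 16
C (Player 1): max(19, 6) = 19
Root (Player 2): min(16, 19) = 16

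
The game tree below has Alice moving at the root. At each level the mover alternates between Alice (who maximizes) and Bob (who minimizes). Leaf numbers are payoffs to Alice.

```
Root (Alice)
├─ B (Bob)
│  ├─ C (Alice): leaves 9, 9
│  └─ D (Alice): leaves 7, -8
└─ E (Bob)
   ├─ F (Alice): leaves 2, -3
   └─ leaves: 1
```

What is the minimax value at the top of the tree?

C (Alice): max(9, 9) = 9
D (Alice): max(7, -8) = 7
B (Bob): min(9, 7) = 7
F (Alice): max(2, -3) = 2
E (Bob): min(2, 1) = 1
Root (Alice): max(7, 1) = 7

7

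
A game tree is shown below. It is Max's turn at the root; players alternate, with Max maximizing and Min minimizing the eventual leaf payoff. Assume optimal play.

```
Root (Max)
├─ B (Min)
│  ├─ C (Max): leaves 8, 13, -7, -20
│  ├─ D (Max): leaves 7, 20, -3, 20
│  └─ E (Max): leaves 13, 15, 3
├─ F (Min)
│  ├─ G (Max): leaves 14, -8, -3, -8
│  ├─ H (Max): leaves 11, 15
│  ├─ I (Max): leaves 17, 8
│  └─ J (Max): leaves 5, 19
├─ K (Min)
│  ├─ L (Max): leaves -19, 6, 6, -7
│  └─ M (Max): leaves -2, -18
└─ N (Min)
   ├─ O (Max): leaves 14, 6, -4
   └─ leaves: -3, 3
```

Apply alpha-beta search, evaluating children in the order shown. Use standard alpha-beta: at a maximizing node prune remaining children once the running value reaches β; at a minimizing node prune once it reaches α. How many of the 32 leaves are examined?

C [α=-∞,β=+∞]: v=13
D [α=-∞,β=13]: v=20 after child 2 ≥ β → β-cutoff, skip 2
E [α=-∞,β=13]: v=13 after child 1 ≥ β → β-cutoff, skip 2
B [α=-∞,β=+∞]: v=13
G [α=13,β=+∞]: v=14
H [α=13,β=14]: v=15
I [α=13,β=14]: v=17 after child 1 ≥ β → β-cutoff, skip 1
J [α=13,β=14]: v=19
F [α=13,β=+∞]: v=14
L [α=14,β=+∞]: v=6
K [α=14,β=+∞]: v=6 after child 1 ≤ α → α-cutoff, skip 1
O [α=14,β=+∞]: v=14
N [α=14,β=+∞]: v=14 after child 1 ≤ α → α-cutoff, skip 2
Root [α=-∞,β=+∞]: v=14
Leaves evaluated: 23 of 32.

23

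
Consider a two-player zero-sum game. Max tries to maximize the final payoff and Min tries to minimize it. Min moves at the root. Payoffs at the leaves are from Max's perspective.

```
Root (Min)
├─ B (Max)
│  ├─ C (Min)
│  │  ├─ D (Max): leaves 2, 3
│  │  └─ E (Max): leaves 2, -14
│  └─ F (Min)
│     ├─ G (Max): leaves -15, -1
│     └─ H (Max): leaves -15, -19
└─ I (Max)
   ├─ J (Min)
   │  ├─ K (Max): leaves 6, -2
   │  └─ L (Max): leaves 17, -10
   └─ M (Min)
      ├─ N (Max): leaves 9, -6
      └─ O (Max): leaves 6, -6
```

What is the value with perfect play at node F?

-15

G: max(-15, -1) = -1
H: max(-15, -19) = -15
F: min(-1, -15) = -15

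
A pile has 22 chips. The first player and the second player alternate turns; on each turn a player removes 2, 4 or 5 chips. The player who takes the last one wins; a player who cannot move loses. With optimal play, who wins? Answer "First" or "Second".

Second

W/L table (W = player to move can force a win):
i:   0  1  2  3  4  5  6  7  8  9 10 11 12 13 14 15 16 17 18 19 20 21 22
     L  L  W  W  W  W  W  L  L  W  W  W  W  W  L  L  W  W  W  W  W  L  L
Position 22 is L, so the second player wins.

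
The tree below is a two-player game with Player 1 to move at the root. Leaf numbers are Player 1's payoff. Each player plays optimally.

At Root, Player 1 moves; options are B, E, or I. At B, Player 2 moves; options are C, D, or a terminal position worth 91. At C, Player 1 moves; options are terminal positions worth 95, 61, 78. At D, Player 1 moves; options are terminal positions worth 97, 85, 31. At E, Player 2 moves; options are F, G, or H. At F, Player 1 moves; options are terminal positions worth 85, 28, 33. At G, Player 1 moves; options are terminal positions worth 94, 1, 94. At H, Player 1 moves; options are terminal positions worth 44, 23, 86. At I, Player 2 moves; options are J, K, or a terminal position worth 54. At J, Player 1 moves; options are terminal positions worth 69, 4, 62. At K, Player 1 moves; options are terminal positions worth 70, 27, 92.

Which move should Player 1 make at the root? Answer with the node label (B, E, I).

C (Player 1): max(95, 61, 78) = 95
D (Player 1): max(97, 85, 31) = 97
B (Player 2): min(95, 97, 91) = 91
F (Player 1): max(85, 28, 33) = 85
G (Player 1): max(94, 1, 94) = 94
H (Player 1): max(44, 23, 86) = 86
E (Player 2): min(85, 94, 86) = 85
J (Player 1): max(69, 4, 62) = 69
K (Player 1): max(70, 27, 92) = 92
I (Player 2): min(69, 92, 54) = 54
Root (Player 1): max(91, 85, 54) = 91
Player 1 picks the child with the highest value: B (value 91).

B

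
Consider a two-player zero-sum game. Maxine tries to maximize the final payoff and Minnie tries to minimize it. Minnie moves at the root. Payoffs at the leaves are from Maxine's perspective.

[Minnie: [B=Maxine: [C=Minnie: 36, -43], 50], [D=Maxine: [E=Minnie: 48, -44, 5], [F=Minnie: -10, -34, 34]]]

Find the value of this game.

C (Minnie): min(36, -43) = -43
B (Maxine): max(-43, 50) = 50
E (Minnie): min(48, -44, 5) = -44
F (Minnie): min(-10, -34, 34) = -34
D (Maxine): max(-44, -34) = -34
Root (Minnie): min(50, -34) = -34

-34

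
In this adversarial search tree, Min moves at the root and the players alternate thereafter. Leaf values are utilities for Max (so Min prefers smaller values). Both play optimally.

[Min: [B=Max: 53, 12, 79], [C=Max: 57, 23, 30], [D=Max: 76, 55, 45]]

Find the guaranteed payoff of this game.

57

B (Max): max(53, 12, 79) = 79
C (Max): max(57, 23, 30) = 57
D (Max): max(76, 55, 45) = 76
Root (Min): min(79, 57, 76) = 57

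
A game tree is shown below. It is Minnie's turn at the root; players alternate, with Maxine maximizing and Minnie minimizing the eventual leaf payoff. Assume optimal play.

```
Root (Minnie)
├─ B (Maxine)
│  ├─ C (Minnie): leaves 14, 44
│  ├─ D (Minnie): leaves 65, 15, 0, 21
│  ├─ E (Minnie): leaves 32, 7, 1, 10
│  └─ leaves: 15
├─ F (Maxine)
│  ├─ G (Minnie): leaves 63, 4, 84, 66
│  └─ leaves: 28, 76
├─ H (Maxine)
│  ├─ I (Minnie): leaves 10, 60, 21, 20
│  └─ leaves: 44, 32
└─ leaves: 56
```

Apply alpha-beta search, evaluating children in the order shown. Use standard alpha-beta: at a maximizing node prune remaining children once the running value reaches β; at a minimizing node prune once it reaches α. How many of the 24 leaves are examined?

19

C [α=-∞,β=+∞]: v=14
D [α=14,β=+∞]: v=0 after child 3 ≤ α → α-cutoff, skip 1
E [α=14,β=+∞]: v=7 after child 2 ≤ α → α-cutoff, skip 2
B [α=-∞,β=+∞]: v=15
G [α=-∞,β=15]: v=4
F [α=-∞,β=15]: v=28 after child 2 ≥ β → β-cutoff, skip 1
I [α=-∞,β=15]: v=10
H [α=-∞,β=15]: v=44 after child 2 ≥ β → β-cutoff, skip 1
Root [α=-∞,β=+∞]: v=15
Leaves evaluated: 19 of 24.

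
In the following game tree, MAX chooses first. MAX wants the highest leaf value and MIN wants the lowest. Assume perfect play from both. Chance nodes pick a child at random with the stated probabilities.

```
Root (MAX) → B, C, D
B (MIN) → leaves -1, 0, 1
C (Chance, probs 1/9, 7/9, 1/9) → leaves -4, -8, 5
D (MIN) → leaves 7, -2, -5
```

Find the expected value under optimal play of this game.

B (MIN): min(-1, 0, 1) = -1
C (Chance): 1/9·-4 + 7/9·-8 + 1/9·5 = -6.11
D (MIN): min(7, -2, -5) = -5
Root (MAX): max(-1, -6.11, -5) = -1

-1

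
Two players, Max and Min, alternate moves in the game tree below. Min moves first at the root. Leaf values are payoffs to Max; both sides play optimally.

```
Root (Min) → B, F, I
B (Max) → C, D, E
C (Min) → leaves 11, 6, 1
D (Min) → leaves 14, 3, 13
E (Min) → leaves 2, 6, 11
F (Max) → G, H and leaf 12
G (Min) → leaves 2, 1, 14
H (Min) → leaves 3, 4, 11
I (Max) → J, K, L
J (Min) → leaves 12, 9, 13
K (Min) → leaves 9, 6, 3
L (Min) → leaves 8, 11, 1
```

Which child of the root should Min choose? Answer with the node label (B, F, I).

B

C (Min): min(11, 6, 1) = 1
D (Min): min(14, 3, 13) = 3
E (Min): min(2, 6, 11) = 2
B (Max): max(1, 3, 2) = 3
G (Min): min(2, 1, 14) = 1
H (Min): min(3, 4, 11) = 3
F (Max): max(1, 3, 12) = 12
J (Min): min(12, 9, 13) = 9
K (Min): min(9, 6, 3) = 3
L (Min): min(8, 11, 1) = 1
I (Max): max(9, 3, 1) = 9
Root (Min): min(3, 12, 9) = 3
Min picks the child with the lowest value: B (value 3).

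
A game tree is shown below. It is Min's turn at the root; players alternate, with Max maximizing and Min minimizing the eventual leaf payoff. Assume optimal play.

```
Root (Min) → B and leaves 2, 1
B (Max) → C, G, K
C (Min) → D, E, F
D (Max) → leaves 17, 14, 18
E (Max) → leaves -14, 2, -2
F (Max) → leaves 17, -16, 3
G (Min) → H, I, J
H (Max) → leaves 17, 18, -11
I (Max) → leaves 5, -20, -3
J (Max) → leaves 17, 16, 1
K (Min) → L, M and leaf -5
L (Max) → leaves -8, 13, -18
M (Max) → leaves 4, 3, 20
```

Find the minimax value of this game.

D (Max): max(17, 14, 18) = 18
E (Max): max(-14, 2, -2) = 2
F (Max): max(17, -16, 3) = 17
C (Min): min(18, 2, 17) = 2
H (Max): max(17, 18, -11) = 18
I (Max): max(5, -20, -3) = 5
J (Max): max(17, 16, 1) = 17
G (Min): min(18, 5, 17) = 5
L (Max): max(-8, 13, -18) = 13
M (Max): max(4, 3, 20) = 20
K (Min): min(13, 20, -5) = -5
B (Max): max(2, 5, -5) = 5
Root (Min): min(5, 2, 1) = 1

1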